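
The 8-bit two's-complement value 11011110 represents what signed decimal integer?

-34

pattern = 11011110 (MSB is 1 ⇒ negative)
Invert: 00100001, add 1 → 00100010 = 34, so the value is -34.
(Equivalently: 222 - 2^8 = 222 - 256 = -34.)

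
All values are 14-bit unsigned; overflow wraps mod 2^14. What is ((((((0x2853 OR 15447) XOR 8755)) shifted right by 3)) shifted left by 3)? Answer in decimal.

0x2853 = 10100001010011
15447 = 11110001010111
→ OR → 11110001010111 = 15447
8755 = 10001000110011
→ XOR → 01111001100100 = 7780
→ shifted right by 3 → 00001111001100 = 972
→ shifted left by 3 (mod 2^14) → 01111001100000 = 7776

7776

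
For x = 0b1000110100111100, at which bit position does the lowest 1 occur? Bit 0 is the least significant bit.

0b1000110100111100 = 1000110100111100
Trailing zeros: 2, so the lowest set bit is bit 2 (value 4).

2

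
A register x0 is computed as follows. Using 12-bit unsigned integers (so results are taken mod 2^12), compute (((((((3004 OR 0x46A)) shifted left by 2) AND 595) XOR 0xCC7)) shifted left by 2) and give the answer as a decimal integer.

3004 = 101110111100
0x46A = 010001101010
→ OR → 111111111110 = 4094
→ shifted left by 2 (mod 2^12) → 111111111000 = 4088
595 = 001001010011
→ AND → 001001010000 = 592
0xCC7 = 110011000111
→ XOR → 111010010111 = 3735
→ shifted left by 2 (mod 2^12) → 101001011100 = 2652

2652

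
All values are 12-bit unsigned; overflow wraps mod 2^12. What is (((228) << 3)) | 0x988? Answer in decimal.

4008

228 = 000011100100
→ << 3 (mod 2^12) → 011100100000 = 1824
0x988 = 100110001000
→ | → 111110101000 = 4008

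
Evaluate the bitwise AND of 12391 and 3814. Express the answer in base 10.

102

12391 = 11000001100111
3814 = 00111011100110
AND → 00000001100110 = 102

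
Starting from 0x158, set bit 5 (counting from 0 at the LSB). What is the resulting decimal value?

x = 000101011000
bit 5 is currently 0; set it via x | (1 << 5) = x | 32
→ 000101111000 = 376

376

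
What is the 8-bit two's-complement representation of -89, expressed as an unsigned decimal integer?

89 in 8 bits: 01011001
Invert: 10100110
Add 1:  10100111 = 167
(Check: 2^8 - 89 = 256 - 89 = 167.)

167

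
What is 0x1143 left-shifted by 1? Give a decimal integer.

8838

0x1143 = 01000101000011
shift left by 1 → 10001010000110 = 8838
(equivalently, 4419 × 2^1 = 4419 × 2)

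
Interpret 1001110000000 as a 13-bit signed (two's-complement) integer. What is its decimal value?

-3200

pattern = 1001110000000 (MSB is 1 ⇒ negative)
Invert: 0110001111111, add 1 → 0110010000000 = 3200, so the value is -3200.
(Equivalently: 4992 - 2^13 = 4992 - 8192 = -3200.)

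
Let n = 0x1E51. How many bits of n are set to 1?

7

0x1E51 = 1111001010001
Count the 1s: 1 + 1 + 1 + 1 + 1 + 1 + 1 = 7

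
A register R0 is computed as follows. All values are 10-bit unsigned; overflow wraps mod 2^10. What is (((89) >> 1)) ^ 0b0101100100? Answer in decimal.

328

89 = 0001011001
→ >> 1 → 0000101100 = 44
0b0101100100 = 0101100100
→ ^ → 0101001000 = 328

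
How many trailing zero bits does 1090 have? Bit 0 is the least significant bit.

1090 = 10001000010
Trailing zeros: 1, so the lowest set bit is bit 1 (value 2).

1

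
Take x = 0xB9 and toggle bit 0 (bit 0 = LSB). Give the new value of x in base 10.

184

x = 000000010111001
bit 0 is currently 1; toggle it via x ^ (1 << 0) = x ^ 1
→ 000000010111000 = 184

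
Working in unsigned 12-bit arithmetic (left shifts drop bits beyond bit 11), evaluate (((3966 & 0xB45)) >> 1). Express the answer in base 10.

1442

3966 = 111101111110
0xB45 = 101101000101
→ & → 101101000100 = 2884
→ >> 1 → 010110100010 = 1442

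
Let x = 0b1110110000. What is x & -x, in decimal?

x = 1110110000 = 944
-x (two's complement) = …0001010000
AND   = 0000010000 = 16
(x & -x isolates the lowest set bit of x.)

16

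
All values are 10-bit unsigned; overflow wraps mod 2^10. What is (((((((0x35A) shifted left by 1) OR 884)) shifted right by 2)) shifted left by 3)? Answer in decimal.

1000

0x35A = 1101011010
→ shifted left by 1 (mod 2^10) → 1010110100 = 692
884 = 1101110100
→ OR → 1111110100 = 1012
→ shifted right by 2 → 0011111101 = 253
→ shifted left by 3 (mod 2^10) → 1111101000 = 1000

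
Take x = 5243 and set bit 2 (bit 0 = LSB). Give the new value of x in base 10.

5247

x = 1010001111011
bit 2 is currently 0; set it via x | (1 << 2) = x | 4
→ 1010001111111 = 5247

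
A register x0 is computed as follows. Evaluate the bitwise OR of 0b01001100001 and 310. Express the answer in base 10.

887

a = 1001100001
310 = 0100110110
 OR → 1101110111 = 887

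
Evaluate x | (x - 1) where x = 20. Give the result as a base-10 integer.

23

x = 10100 = 20
x - 1 = 10011
OR    = 10111 = 23
(x | (x - 1) sets all bits below the lowest set bit.)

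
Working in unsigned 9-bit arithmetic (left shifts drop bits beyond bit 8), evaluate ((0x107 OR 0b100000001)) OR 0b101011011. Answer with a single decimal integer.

0x107 = 100000111
0b100000001 = 100000001
→ OR → 100000111 = 263
0b101011011 = 101011011
→ OR → 101011111 = 351

351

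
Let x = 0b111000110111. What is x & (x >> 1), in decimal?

1555

x = 111000110111 = 3639
x>>1 = 011100011011
AND  = 011000010011 = 1555
(x & (x >> 1) has a 1 wherever x has two consecutive 1 bits.)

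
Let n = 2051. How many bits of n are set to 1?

2051 = 100000000011
Count the 1s: 1 + 1 + 1 = 3

3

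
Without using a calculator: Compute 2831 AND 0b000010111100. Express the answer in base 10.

12

2831 = 101100001111
b = 000010111100
AND → 000000001100 = 12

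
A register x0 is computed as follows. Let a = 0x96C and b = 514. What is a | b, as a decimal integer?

0x96C = 100101101100
514 = 001000000010
 OR → 101101101110 = 2926

2926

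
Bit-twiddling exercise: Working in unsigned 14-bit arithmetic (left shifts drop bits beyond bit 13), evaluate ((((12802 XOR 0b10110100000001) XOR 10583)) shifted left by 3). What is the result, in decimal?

12960

12802 = 11001000000010
0b10110100000001 = 10110100000001
→ XOR → 01111100000011 = 7939
10583 = 10100101010111
→ XOR → 11011001010100 = 13908
→ shifted left by 3 (mod 2^14) → 11001010100000 = 12960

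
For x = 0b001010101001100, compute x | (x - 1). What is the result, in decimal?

5455

x = 1010101001100 = 5452
x - 1 = 1010101001011
OR    = 1010101001111 = 5455
(x | (x - 1) sets all bits below the lowest set bit.)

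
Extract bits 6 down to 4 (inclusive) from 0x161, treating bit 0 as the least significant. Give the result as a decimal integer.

v = 0101100001
Shift right by 4: 010110
Mask low 3 bits: 110 = 6

6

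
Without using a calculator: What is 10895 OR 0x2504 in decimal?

12175

10895 = 10101010001111
0x2504 = 10010100000100
 OR → 10111110001111 = 12175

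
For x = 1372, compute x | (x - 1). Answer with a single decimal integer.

1375

x = 10101011100 = 1372
x - 1 = 10101011011
OR    = 10101011111 = 1375
(x | (x - 1) sets all bits below the lowest set bit.)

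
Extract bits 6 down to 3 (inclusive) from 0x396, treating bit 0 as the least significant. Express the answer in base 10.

v = 1110010110
Shift right by 3: 1110010
Mask low 4 bits: 0010 = 2

2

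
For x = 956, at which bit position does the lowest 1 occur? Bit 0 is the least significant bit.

956 = 1110111100
Trailing zeros: 2, so the lowest set bit is bit 2 (value 4).

2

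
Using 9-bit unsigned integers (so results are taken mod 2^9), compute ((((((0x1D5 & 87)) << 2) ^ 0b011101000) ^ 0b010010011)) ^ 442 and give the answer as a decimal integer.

149

0x1D5 = 111010101
87 = 001010111
→ & → 001010101 = 85
→ << 2 (mod 2^9) → 101010100 = 340
0b011101000 = 011101000
→ ^ → 110111100 = 444
0b010010011 = 010010011
→ ^ → 100101111 = 303
442 = 110111010
→ ^ → 010010101 = 149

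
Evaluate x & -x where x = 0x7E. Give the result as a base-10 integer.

2

x = 1111110 = 126
-x (two's complement) = …0000010
AND   = 0000010 = 2
(x & -x isolates the lowest set bit of x.)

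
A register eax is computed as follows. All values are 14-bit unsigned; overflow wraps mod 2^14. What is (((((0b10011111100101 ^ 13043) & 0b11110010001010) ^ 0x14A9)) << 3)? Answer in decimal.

1368

0b10011111100101 = 10011111100101
13043 = 11001011110011
→ ^ → 01010100010110 = 5398
0b11110010001010 = 11110010001010
→ & → 01010000000010 = 5122
0x14A9 = 01010010101001
→ ^ → 00000010101011 = 171
→ << 3 (mod 2^14) → 00010101011000 = 1368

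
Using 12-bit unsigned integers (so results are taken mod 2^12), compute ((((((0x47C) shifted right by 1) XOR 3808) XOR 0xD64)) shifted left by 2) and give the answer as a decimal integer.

0x47C = 010001111100
→ shifted right by 1 → 001000111110 = 574
3808 = 111011100000
→ XOR → 110011011110 = 3294
0xD64 = 110101100100
→ XOR → 000110111010 = 442
→ shifted left by 2 (mod 2^12) → 011011101000 = 1768

1768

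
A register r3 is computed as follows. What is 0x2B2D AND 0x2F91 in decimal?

11009

0x2B2D = 10101100101101
0x2F91 = 10111110010001
AND → 10101100000001 = 11009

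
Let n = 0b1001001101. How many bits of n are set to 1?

n = 1001001101
Count the 1s: 1 + 1 + 1 + 1 + 1 = 5

5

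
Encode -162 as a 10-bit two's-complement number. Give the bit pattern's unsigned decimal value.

862

162 in 10 bits: 0010100010
Invert: 1101011101
Add 1:  1101011110 = 862
(Check: 2^10 - 162 = 1024 - 162 = 862.)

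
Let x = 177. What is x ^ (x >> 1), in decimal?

233

x = 10110001 = 177
x>>1 = 01011000
XOR  = 11101001 = 233
(x ^ (x >> 1) gives the standard binary-reflected Gray code of x.)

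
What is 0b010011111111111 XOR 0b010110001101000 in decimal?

a = 10011111111111
b = 10110001101000
XOR → 00101110010111 = 2967

2967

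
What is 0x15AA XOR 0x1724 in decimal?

654

0x15AA = 1010110101010
0x1724 = 1011100100100
XOR → 0001010001110 = 654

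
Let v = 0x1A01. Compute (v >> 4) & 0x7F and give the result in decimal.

v = 1101000000001
Shift right by 4: 110100000
Mask low 7 bits: 0100000 = 32

32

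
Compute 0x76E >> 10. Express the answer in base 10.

1

0x76E = 11101101110
shift right by 10 → 00000000001 = 1
(equivalently, floor(1902 / 1024))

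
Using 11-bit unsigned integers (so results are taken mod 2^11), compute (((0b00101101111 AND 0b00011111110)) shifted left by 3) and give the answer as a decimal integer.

880

0b00101101111 = 00101101111
0b00011111110 = 00011111110
→ AND → 00001101110 = 110
→ shifted left by 3 (mod 2^11) → 01101110000 = 880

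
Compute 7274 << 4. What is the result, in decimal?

116384

7274 = 00001110001101010
shift left by 4 → 11100011010100000 = 116384
(equivalently, 7274 × 2^4 = 7274 × 16)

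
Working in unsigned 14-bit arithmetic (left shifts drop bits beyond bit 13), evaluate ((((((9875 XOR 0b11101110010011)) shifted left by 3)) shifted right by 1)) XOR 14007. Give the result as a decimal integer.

9875 = 10011010010011
0b11101110010011 = 11101110010011
→ XOR → 01110100000000 = 7424
→ shifted left by 3 (mod 2^14) → 10100000000000 = 10240
→ shifted right by 1 → 01010000000000 = 5120
14007 = 11011010110111
→ XOR → 10001010110111 = 8887

8887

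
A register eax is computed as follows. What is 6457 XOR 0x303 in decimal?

6457 = 1100100111001
0x303 = 0001100000011
XOR → 1101000111010 = 6714

6714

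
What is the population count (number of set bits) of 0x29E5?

0x29E5 = 10100111100101
Count the 1s: 1 + 1 + 1 + 1 + 1 + 1 + 1 + 1 = 8

8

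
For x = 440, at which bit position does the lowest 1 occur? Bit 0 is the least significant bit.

440 = 110111000
Trailing zeros: 3, so the lowest set bit is bit 3 (value 8).

3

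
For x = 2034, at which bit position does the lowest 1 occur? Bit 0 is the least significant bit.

2034 = 11111110010
Trailing zeros: 1, so the lowest set bit is bit 1 (value 2).

1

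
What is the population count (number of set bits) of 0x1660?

0x1660 = 1011001100000
Count the 1s: 1 + 1 + 1 + 1 + 1 = 5

5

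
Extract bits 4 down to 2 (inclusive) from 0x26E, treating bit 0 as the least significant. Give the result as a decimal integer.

v = 001001101110
Shift right by 2: 0010011011
Mask low 3 bits: 011 = 3

3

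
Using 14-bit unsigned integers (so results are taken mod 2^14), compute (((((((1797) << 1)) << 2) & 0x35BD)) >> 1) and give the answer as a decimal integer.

1797 = 00011100000101
→ << 1 (mod 2^14) → 00111000001010 = 3594
→ << 2 (mod 2^14) → 11100000101000 = 14376
0x35BD = 11010110111101
→ & → 11000000101000 = 12328
→ >> 1 → 01100000010100 = 6164

6164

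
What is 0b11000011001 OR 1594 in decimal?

a = 11000011001
1594 = 11000111010
 OR → 11000111011 = 1595

1595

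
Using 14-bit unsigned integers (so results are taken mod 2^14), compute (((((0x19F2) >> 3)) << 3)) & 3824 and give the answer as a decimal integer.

2288

0x19F2 = 01100111110010
→ >> 3 → 00001100111110 = 830
→ << 3 (mod 2^14) → 01100111110000 = 6640
3824 = 00111011110000
→ & → 00100011110000 = 2288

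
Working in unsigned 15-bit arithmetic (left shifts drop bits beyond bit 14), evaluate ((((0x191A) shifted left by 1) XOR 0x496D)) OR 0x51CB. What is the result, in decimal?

0x191A = 001100100011010
→ shifted left by 1 (mod 2^15) → 011001000110100 = 12852
0x496D = 100100101101101
→ XOR → 111101101011001 = 31577
0x51CB = 101000111001011
→ OR → 111101111011011 = 31707

31707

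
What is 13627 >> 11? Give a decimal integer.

13627 = 11010100111011
shift right by 11 → 00000000000110 = 6
(equivalently, floor(13627 / 2048))

6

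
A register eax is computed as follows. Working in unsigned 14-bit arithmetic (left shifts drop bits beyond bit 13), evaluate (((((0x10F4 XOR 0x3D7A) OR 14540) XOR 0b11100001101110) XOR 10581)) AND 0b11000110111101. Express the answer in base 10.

8373

0x10F4 = 01000011110100
0x3D7A = 11110101111010
→ XOR → 10110110001110 = 11662
14540 = 11100011001100
→ OR → 11110111001110 = 15822
0b11100001101110 = 11100001101110
→ XOR → 00010110100000 = 1440
10581 = 10100101010101
→ XOR → 10110011110101 = 11509
0b11000110111101 = 11000110111101
→ AND → 10000010110101 = 8373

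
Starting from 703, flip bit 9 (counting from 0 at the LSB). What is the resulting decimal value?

x = 01010111111
bit 9 is currently 1; toggle it via x ^ (1 << 9) = x ^ 512
→ 00010111111 = 191

191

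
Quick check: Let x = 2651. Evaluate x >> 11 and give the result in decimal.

1

2651 = 101001011011
shift right by 11 → 000000000001 = 1
(equivalently, floor(2651 / 2048))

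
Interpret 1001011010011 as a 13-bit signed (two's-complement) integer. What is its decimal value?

-3373

pattern = 1001011010011 (MSB is 1 ⇒ negative)
Invert: 0110100101100, add 1 → 0110100101101 = 3373, so the value is -3373.
(Equivalently: 4819 - 2^13 = 4819 - 8192 = -3373.)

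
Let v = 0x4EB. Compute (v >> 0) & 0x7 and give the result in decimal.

v = 10011101011
Shift right by 0: 10011101011
Mask low 3 bits: 011 = 3

3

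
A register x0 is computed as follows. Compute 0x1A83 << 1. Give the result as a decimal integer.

0x1A83 = 01101010000011
shift left by 1 → 11010100000110 = 13574
(equivalently, 6787 × 2^1 = 6787 × 2)

13574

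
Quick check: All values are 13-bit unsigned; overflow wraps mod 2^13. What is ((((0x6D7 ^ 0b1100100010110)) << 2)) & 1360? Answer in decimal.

0x6D7 = 0011011010111
0b1100100010110 = 1100100010110
→ ^ → 1111111000001 = 8129
→ << 2 (mod 2^13) → 1111100000100 = 7940
1360 = 0010101010000
→ & → 0010100000000 = 1280

1280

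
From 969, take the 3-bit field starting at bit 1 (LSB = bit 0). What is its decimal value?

v = 1111001001
Shift right by 1: 111100100
Mask low 3 bits: 100 = 4

4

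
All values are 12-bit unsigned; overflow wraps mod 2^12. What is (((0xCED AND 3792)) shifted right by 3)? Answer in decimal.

0xCED = 110011101101
3792 = 111011010000
→ AND → 110011000000 = 3264
→ shifted right by 3 → 000110011000 = 408

408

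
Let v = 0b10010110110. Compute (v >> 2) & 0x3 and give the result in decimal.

1

v = 10010110110
Shift right by 2: 100101101
Mask low 2 bits: 01 = 1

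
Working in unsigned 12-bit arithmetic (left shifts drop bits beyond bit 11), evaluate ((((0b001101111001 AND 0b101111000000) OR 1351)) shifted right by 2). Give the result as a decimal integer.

0b001101111001 = 001101111001
0b101111000000 = 101111000000
→ AND → 001101000000 = 832
1351 = 010101000111
→ OR → 011101000111 = 1863
→ shifted right by 2 → 000111010001 = 465

465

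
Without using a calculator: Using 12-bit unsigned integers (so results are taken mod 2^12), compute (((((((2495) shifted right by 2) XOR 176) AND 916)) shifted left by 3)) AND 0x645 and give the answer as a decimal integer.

2495 = 100110111111
→ shifted right by 2 → 001001101111 = 623
176 = 000010110000
→ XOR → 001011011111 = 735
916 = 001110010100
→ AND → 001010010100 = 660
→ shifted left by 3 (mod 2^12) → 010010100000 = 1184
0x645 = 011001000101
→ AND → 010000000000 = 1024

1024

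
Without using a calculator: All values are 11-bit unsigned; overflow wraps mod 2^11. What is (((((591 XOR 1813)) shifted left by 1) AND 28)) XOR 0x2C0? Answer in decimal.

591 = 01001001111
1813 = 11100010101
→ XOR → 10101011010 = 1370
→ shifted left by 1 (mod 2^11) → 01010110100 = 692
28 = 00000011100
→ AND → 00000010100 = 20
0x2C0 = 01011000000
→ XOR → 01011010100 = 724

724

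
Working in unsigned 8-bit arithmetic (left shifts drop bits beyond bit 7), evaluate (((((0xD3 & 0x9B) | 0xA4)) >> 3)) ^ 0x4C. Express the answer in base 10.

90

0xD3 = 11010011
0x9B = 10011011
→ & → 10010011 = 147
0xA4 = 10100100
→ | → 10110111 = 183
→ >> 3 → 00010110 = 22
0x4C = 01001100
→ ^ → 01011010 = 90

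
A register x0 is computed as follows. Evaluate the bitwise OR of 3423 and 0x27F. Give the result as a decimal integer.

3967

3423 = 110101011111
0x27F = 001001111111
 OR → 111101111111 = 3967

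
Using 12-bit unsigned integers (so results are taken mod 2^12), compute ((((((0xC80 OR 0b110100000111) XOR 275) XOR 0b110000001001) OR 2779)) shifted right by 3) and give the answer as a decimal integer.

347

0xC80 = 110010000000
0b110100000111 = 110100000111
→ OR → 110110000111 = 3463
275 = 000100010011
→ XOR → 110010010100 = 3220
0b110000001001 = 110000001001
→ XOR → 000010011101 = 157
2779 = 101011011011
→ OR → 101011011111 = 2783
→ shifted right by 3 → 000101011011 = 347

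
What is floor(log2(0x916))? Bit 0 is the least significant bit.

0x916 = 100100010110
The topmost 1 is at position 11 (since 2^11 = 2048 ≤ 2326 < 4096).

11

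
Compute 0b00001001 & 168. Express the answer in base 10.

8

a = 00001001
168 = 10101000
AND → 00001000 = 8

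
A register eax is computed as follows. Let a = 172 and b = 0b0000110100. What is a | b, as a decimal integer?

188

172 = 10101100
b = 00110100
 OR → 10111100 = 188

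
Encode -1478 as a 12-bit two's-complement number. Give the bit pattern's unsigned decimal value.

1478 in 12 bits: 010111000110
Invert: 101000111001
Add 1:  101000111010 = 2618
(Check: 2^12 - 1478 = 4096 - 1478 = 2618.)

2618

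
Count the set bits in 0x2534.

0x2534 = 10010100110100
Count the 1s: 1 + 1 + 1 + 1 + 1 + 1 = 6

6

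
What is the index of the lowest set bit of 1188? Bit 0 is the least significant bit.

1188 = 10010100100
Trailing zeros: 2, so the lowest set bit is bit 2 (value 4).

2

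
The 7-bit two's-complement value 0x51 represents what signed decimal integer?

-47

pattern = 1010001 (MSB is 1 ⇒ negative)
Invert: 0101110, add 1 → 0101111 = 47, so the value is -47.
(Equivalently: 81 - 2^7 = 81 - 128 = -47.)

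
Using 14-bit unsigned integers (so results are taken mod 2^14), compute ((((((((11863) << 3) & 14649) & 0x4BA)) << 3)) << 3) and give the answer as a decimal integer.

3584

11863 = 10111001010111
→ << 3 (mod 2^14) → 11001010111000 = 12984
14649 = 11100100111001
→ & → 11000000111000 = 12344
0x4BA = 00010010111010
→ & → 00000000111000 = 56
→ << 3 (mod 2^14) → 00000111000000 = 448
→ << 3 (mod 2^14) → 00111000000000 = 3584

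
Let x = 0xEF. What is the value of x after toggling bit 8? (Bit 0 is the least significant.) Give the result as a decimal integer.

x = 0011101111
bit 8 is currently 0; toggle it via x ^ (1 << 8) = x ^ 256
→ 0111101111 = 495

495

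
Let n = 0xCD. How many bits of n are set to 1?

0xCD = 11001101
Count the 1s: 1 + 1 + 1 + 1 + 1 = 5

5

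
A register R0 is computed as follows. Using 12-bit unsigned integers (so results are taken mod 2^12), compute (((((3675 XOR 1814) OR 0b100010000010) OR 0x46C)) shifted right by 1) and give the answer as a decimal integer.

3675 = 111001011011
1814 = 011100010110
→ XOR → 100101001101 = 2381
0b100010000010 = 100010000010
→ OR → 100111001111 = 2511
0x46C = 010001101100
→ OR → 110111101111 = 3567
→ shifted right by 1 → 011011110111 = 1783

1783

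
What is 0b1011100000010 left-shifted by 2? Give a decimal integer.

x = 001011100000010
shift left by 2 → 101110000001000 = 23560
(equivalently, 5890 × 2^2 = 5890 × 4)

23560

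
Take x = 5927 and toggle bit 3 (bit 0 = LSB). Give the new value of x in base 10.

x = 1011100100111
bit 3 is currently 0; toggle it via x ^ (1 << 3) = x ^ 8
→ 1011100101111 = 5935

5935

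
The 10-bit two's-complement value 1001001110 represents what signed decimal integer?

pattern = 1001001110 (MSB is 1 ⇒ negative)
Invert: 0110110001, add 1 → 0110110010 = 434, so the value is -434.
(Equivalently: 590 - 2^10 = 590 - 1024 = -434.)

-434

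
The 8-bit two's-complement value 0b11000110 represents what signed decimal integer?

-58

pattern = 11000110 (MSB is 1 ⇒ negative)
Invert: 00111001, add 1 → 00111010 = 58, so the value is -58.
(Equivalently: 198 - 2^8 = 198 - 256 = -58.)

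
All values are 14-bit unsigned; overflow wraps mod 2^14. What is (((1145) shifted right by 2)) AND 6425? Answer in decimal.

280

1145 = 00010001111001
→ shifted right by 2 → 00000100011110 = 286
6425 = 01100100011001
→ AND → 00000100011000 = 280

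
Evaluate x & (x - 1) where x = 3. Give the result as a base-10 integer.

x = 11 = 3
x - 1 = 10
AND   = 10 = 2
(x & (x - 1) clears the lowest set bit of x.)

2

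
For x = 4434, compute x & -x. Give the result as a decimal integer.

2

x = 1000101010010 = 4434
-x (two's complement) = …0111010101110
AND   = 0000000000010 = 2
(x & -x isolates the lowest set bit of x.)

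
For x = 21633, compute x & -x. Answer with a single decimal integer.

1

x = 101010010000001 = 21633
-x (two's complement) = …010101101111111
AND   = 000000000000001 = 1
(x & -x isolates the lowest set bit of x.)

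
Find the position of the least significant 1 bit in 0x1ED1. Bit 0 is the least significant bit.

0

0x1ED1 = 1111011010001
Trailing zeros: 0, so the lowest set bit is bit 0 (value 1).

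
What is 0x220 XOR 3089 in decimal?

3633

0x220 = 001000100000
3089 = 110000010001
XOR → 111000110001 = 3633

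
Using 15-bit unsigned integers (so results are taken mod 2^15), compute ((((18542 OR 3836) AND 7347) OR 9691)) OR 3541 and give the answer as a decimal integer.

18542 = 100100001101110
3836 = 000111011111100
→ OR → 100111011111110 = 20222
7347 = 001110010110011
→ AND → 000110010110010 = 3250
9691 = 010010111011011
→ OR → 010110111111011 = 11771
3541 = 000110111010101
→ OR → 010110111111111 = 11775

11775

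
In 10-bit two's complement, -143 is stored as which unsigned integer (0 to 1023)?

881

143 in 10 bits: 0010001111
Invert: 1101110000
Add 1:  1101110001 = 881
(Check: 2^10 - 143 = 1024 - 143 = 881.)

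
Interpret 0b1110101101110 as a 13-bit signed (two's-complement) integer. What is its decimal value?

-658

pattern = 1110101101110 (MSB is 1 ⇒ negative)
Invert: 0001010010001, add 1 → 0001010010010 = 658, so the value is -658.
(Equivalently: 7534 - 2^13 = 7534 - 8192 = -658.)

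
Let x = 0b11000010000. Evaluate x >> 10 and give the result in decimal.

x = 11000010000
shift right by 10 → 00000000001 = 1
(equivalently, floor(1552 / 1024))

1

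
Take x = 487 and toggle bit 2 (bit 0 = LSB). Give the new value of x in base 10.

x = 111100111
bit 2 is currently 1; toggle it via x ^ (1 << 2) = x ^ 4
→ 111100011 = 483

483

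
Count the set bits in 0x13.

0x13 = 10011
Count the 1s: 1 + 1 + 1 = 3

3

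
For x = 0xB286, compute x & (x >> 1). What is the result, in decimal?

4098

x = 1011001010000110 = 45702
x>>1 = 0101100101000011
AND  = 0001000000000010 = 4098
(x & (x >> 1) has a 1 wherever x has two consecutive 1 bits.)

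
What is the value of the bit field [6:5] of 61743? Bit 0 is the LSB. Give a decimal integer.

1

v = 1111000100101111
Shift right by 5: 11110001001
Mask low 2 bits: 01 = 1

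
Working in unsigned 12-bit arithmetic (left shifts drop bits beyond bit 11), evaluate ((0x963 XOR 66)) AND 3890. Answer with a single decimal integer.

2336

0x963 = 100101100011
66 = 000001000010
→ XOR → 100100100001 = 2337
3890 = 111100110010
→ AND → 100100100000 = 2336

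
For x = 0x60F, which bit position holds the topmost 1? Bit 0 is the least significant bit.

10

0x60F = 11000001111
The topmost 1 is at position 10 (since 2^10 = 1024 ≤ 1551 < 2048).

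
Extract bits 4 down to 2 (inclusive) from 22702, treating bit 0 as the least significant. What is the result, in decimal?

3

v = 101100010101110
Shift right by 2: 1011000101011
Mask low 3 bits: 011 = 3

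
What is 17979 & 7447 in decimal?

17979 = 100011000111011
7447 = 001110100010111
AND → 000010000010011 = 1043

1043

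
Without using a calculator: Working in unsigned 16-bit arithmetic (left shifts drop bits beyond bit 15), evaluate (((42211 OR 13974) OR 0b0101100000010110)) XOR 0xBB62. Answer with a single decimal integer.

42211 = 1010010011100011
13974 = 0011011010010110
→ OR → 1011011011110111 = 46839
0b0101100000010110 = 0101100000010110
→ OR → 1111111011110111 = 65271
0xBB62 = 1011101101100010
→ XOR → 0100010110010101 = 17813

17813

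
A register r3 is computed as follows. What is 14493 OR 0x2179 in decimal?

14493 = 11100010011101
0x2179 = 10000101111001
 OR → 11100111111101 = 14845

14845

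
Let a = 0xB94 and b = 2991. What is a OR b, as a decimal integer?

3007

0xB94 = 101110010100
2991 = 101110101111
 OR → 101110111111 = 3007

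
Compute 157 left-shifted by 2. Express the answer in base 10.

157 = 0010011101
shift left by 2 → 1001110100 = 628
(equivalently, 157 × 2^2 = 157 × 4)

628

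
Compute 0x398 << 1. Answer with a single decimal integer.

0x398 = 01110011000
shift left by 1 → 11100110000 = 1840
(equivalently, 920 × 2^1 = 920 × 2)

1840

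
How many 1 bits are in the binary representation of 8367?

8367 = 10000010101111
Count the 1s: 1 + 1 + 1 + 1 + 1 + 1 + 1 = 7

7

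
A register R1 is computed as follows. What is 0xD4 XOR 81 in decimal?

0xD4 = 11010100
81 = 01010001
XOR → 10000101 = 133

133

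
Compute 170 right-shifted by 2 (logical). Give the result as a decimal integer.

170 = 10101010
shift right by 2 → 00101010 = 42
(equivalently, floor(170 / 4))

42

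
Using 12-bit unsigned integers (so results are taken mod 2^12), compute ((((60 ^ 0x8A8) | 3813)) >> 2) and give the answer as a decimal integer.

957

60 = 000000111100
0x8A8 = 100010101000
→ ^ → 100010010100 = 2196
3813 = 111011100101
→ | → 111011110101 = 3829
→ >> 2 → 001110111101 = 957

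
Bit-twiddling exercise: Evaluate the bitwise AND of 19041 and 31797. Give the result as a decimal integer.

19041 = 100101001100001
31797 = 111110000110101
AND → 100100000100001 = 18465

18465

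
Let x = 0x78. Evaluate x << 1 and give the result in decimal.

240

0x78 = 01111000
shift left by 1 → 11110000 = 240
(equivalently, 120 × 2^1 = 120 × 2)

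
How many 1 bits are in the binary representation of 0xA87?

0xA87 = 101010000111
Count the 1s: 1 + 1 + 1 + 1 + 1 + 1 = 6

6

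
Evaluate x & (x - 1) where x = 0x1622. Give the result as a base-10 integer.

x = 1011000100010 = 5666
x - 1 = 1011000100001
AND   = 1011000100000 = 5664
(x & (x - 1) clears the lowest set bit of x.)

5664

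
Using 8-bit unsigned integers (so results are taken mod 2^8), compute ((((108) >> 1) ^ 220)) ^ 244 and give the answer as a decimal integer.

30

108 = 01101100
→ >> 1 → 00110110 = 54
220 = 11011100
→ ^ → 11101010 = 234
244 = 11110100
→ ^ → 00011110 = 30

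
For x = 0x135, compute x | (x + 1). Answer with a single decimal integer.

x = 100110101 = 309
x + 1 = 100110110
OR    = 100110111 = 311
(x | (x + 1) sets the lowest cleared bit.)

311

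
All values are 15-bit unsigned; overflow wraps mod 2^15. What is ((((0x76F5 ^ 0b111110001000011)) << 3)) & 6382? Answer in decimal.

4256

0x76F5 = 111011011110101
0b111110001000011 = 111110001000011
→ ^ → 000101010110110 = 2742
→ << 3 (mod 2^15) → 101010110110000 = 21936
6382 = 001100011101110
→ & → 001000010100000 = 4256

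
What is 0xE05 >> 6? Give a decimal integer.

56

0xE05 = 111000000101
shift right by 6 → 000000111000 = 56
(equivalently, floor(3589 / 64))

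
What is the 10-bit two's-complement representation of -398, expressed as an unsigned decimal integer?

626

398 in 10 bits: 0110001110
Invert: 1001110001
Add 1:  1001110010 = 626
(Check: 2^10 - 398 = 1024 - 398 = 626.)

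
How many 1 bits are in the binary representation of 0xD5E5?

10

0xD5E5 = 1101010111100101
Count the 1s: 1 + 1 + 1 + 1 + 1 + 1 + 1 + 1 + 1 + 1 = 10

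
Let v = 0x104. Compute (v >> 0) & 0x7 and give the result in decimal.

v = 100000100
Shift right by 0: 100000100
Mask low 3 bits: 100 = 4

4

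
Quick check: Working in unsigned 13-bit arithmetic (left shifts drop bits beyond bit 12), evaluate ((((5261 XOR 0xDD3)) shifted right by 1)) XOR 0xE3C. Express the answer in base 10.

5261 = 1010010001101
0xDD3 = 0110111010011
→ XOR → 1100101011110 = 6494
→ shifted right by 1 → 0110010101111 = 3247
0xE3C = 0111000111100
→ XOR → 0001010010011 = 659

659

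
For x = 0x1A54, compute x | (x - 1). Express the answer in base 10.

x = 1101001010100 = 6740
x - 1 = 1101001010011
OR    = 1101001010111 = 6743
(x | (x - 1) sets all bits below the lowest set bit.)

6743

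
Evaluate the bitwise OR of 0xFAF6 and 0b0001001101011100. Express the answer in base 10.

64510

0xFAF6 = 1111101011110110
b = 0001001101011100
 OR → 1111101111111110 = 64510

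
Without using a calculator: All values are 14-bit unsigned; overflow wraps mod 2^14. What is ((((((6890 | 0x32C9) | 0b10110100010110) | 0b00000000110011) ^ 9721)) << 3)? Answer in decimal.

6890 = 01101011101010
0x32C9 = 11001011001001
→ | → 11101011101011 = 15083
0b10110100010110 = 10110100010110
→ | → 11111111111111 = 16383
0b00000000110011 = 00000000110011
→ | → 11111111111111 = 16383
9721 = 10010111111001
→ ^ → 01101000000110 = 6662
→ << 3 (mod 2^14) → 01000000110000 = 4144

4144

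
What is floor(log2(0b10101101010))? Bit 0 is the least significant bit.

10

0b10101101010 = 10101101010
The topmost 1 is at position 10 (since 2^10 = 1024 ≤ 1386 < 2048).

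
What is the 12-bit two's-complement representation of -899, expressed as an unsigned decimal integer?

3197

899 in 12 bits: 001110000011
Invert: 110001111100
Add 1:  110001111101 = 3197
(Check: 2^12 - 899 = 4096 - 899 = 3197.)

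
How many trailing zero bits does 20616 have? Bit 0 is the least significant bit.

3

20616 = 101000010001000
Trailing zeros: 3, so the lowest set bit is bit 3 (value 8).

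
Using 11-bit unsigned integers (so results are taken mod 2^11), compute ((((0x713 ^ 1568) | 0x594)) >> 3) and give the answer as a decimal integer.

0x713 = 11100010011
1568 = 11000100000
→ ^ → 00100110011 = 307
0x594 = 10110010100
→ | → 10110110111 = 1463
→ >> 3 → 00010110110 = 182

182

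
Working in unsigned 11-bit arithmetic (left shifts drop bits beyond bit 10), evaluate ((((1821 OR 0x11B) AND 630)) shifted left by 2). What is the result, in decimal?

88

1821 = 11100011101
0x11B = 00100011011
→ OR → 11100011111 = 1823
630 = 01001110110
→ AND → 01000010110 = 534
→ shifted left by 2 (mod 2^11) → 00001011000 = 88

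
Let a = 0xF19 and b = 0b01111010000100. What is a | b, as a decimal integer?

0xF19 = 0111100011001
b = 1111010000100
 OR → 1111110011101 = 8093

8093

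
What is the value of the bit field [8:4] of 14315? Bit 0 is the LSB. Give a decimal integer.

v = 011011111101011
Shift right by 4: 01101111110
Mask low 5 bits: 11110 = 30

30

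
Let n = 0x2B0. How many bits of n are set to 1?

0x2B0 = 1010110000
Count the 1s: 1 + 1 + 1 + 1 = 4

4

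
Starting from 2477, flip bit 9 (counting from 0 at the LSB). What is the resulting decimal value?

2989

x = 0100110101101
bit 9 is currently 0; toggle it via x ^ (1 << 9) = x ^ 512
→ 0101110101101 = 2989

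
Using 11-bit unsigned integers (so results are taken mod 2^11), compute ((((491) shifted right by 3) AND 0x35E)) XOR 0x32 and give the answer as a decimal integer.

491 = 00111101011
→ shifted right by 3 → 00000111101 = 61
0x35E = 01101011110
→ AND → 00000011100 = 28
0x32 = 00000110010
→ XOR → 00000101110 = 46

46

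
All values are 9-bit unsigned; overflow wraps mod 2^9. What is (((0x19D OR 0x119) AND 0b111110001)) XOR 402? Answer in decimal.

0x19D = 110011101
0x119 = 100011001
→ OR → 110011101 = 413
0b111110001 = 111110001
→ AND → 110010001 = 401
402 = 110010010
→ XOR → 000000011 = 3

3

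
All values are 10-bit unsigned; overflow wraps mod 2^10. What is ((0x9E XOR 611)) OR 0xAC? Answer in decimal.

765

0x9E = 0010011110
611 = 1001100011
→ XOR → 1011111101 = 765
0xAC = 0010101100
→ OR → 1011111101 = 765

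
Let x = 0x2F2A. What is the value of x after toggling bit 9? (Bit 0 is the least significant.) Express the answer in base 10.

11562

x = 10111100101010
bit 9 is currently 1; toggle it via x ^ (1 << 9) = x ^ 512
→ 10110100101010 = 11562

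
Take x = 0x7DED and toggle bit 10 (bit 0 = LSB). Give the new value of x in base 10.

x = 111110111101101
bit 10 is currently 1; toggle it via x ^ (1 << 10) = x ^ 1024
→ 111100111101101 = 31213

31213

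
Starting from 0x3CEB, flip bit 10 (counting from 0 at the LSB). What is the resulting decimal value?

x = 11110011101011
bit 10 is currently 1; toggle it via x ^ (1 << 10) = x ^ 1024
→ 11100011101011 = 14571

14571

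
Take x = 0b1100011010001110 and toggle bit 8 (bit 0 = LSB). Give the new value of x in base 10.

51086

x = 1100011010001110
bit 8 is currently 0; toggle it via x ^ (1 << 8) = x ^ 256
→ 1100011110001110 = 51086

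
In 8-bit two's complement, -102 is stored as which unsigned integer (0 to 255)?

154

102 in 8 bits: 01100110
Invert: 10011001
Add 1:  10011010 = 154
(Check: 2^8 - 102 = 256 - 102 = 154.)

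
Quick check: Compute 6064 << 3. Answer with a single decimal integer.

6064 = 0001011110110000
shift left by 3 → 1011110110000000 = 48512
(equivalently, 6064 × 2^3 = 6064 × 8)

48512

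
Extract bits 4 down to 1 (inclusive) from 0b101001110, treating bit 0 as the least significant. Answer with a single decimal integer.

7

v = 101001110
Shift right by 1: 10100111
Mask low 4 bits: 0111 = 7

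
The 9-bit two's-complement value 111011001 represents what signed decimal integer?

pattern = 111011001 (MSB is 1 ⇒ negative)
Invert: 000100110, add 1 → 000100111 = 39, so the value is -39.
(Equivalently: 473 - 2^9 = 473 - 512 = -39.)

-39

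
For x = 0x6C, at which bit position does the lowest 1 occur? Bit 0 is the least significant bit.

2

0x6C = 1101100
Trailing zeros: 2, so the lowest set bit is bit 2 (value 4).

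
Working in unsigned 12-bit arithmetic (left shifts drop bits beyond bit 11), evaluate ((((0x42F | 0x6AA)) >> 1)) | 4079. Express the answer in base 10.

4095

0x42F = 010000101111
0x6AA = 011010101010
→ | → 011010101111 = 1711
→ >> 1 → 001101010111 = 855
4079 = 111111101111
→ | → 111111111111 = 4095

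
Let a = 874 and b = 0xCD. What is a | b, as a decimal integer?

1007

874 = 1101101010
0xCD = 0011001101
 OR → 1111101111 = 1007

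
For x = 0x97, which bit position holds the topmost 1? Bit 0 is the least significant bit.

7

0x97 = 10010111
The topmost 1 is at position 7 (since 2^7 = 128 ≤ 151 < 256).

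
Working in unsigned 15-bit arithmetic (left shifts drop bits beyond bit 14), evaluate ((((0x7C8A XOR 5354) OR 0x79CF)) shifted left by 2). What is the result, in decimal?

0x7C8A = 111110010001010
5354 = 001010011101010
→ XOR → 110100001100000 = 26720
0x79CF = 111100111001111
→ OR → 111100111101111 = 31215
→ shifted left by 2 (mod 2^15) → 110011110111100 = 26556

26556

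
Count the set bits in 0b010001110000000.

4

n = 10001110000000
Count the 1s: 1 + 1 + 1 + 1 = 4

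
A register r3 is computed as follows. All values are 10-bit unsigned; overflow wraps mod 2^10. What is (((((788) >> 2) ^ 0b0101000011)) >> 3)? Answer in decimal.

48

788 = 1100010100
→ >> 2 → 0011000101 = 197
0b0101000011 = 0101000011
→ ^ → 0110000110 = 390
→ >> 3 → 0000110000 = 48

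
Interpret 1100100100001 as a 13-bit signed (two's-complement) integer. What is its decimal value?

pattern = 1100100100001 (MSB is 1 ⇒ negative)
Invert: 0011011011110, add 1 → 0011011011111 = 1759, so the value is -1759.
(Equivalently: 6433 - 2^13 = 6433 - 8192 = -1759.)

-1759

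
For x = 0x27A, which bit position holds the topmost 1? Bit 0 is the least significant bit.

9

0x27A = 1001111010
The topmost 1 is at position 9 (since 2^9 = 512 ≤ 634 < 1024).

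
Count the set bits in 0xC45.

0xC45 = 110001000101
Count the 1s: 1 + 1 + 1 + 1 + 1 = 5

5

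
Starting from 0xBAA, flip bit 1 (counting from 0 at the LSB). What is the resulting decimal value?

2984

x = 101110101010
bit 1 is currently 1; toggle it via x ^ (1 << 1) = x ^ 2
→ 101110101000 = 2984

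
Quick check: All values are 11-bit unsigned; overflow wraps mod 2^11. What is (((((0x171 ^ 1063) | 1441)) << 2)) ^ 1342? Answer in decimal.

0x171 = 00101110001
1063 = 10000100111
→ ^ → 10101010110 = 1366
1441 = 10110100001
→ | → 10111110111 = 1527
→ << 2 (mod 2^11) → 11111011100 = 2012
1342 = 10100111110
→ ^ → 01011100010 = 738

738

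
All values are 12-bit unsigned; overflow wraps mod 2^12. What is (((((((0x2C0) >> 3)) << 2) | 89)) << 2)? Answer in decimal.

1508

0x2C0 = 001011000000
→ >> 3 → 000001011000 = 88
→ << 2 (mod 2^12) → 000101100000 = 352
89 = 000001011001
→ | → 000101111001 = 377
→ << 2 (mod 2^12) → 010111100100 = 1508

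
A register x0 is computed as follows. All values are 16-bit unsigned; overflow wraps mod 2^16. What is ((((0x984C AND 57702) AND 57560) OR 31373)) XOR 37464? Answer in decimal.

0x984C = 1001100001001100
57702 = 1110000101100110
→ AND → 1000000001000100 = 32836
57560 = 1110000011011000
→ AND → 1000000001000000 = 32832
31373 = 0111101010001101
→ OR → 1111101011001101 = 64205
37464 = 1001001001011000
→ XOR → 0110100010010101 = 26773

26773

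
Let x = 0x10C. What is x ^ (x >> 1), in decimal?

x = 100001100 = 268
x>>1 = 010000110
XOR  = 110001010 = 394
(x ^ (x >> 1) gives the standard binary-reflected Gray code of x.)

394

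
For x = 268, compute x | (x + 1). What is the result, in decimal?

x = 100001100 = 268
x + 1 = 100001101
OR    = 100001101 = 269
(x | (x + 1) sets the lowest cleared bit.)

269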